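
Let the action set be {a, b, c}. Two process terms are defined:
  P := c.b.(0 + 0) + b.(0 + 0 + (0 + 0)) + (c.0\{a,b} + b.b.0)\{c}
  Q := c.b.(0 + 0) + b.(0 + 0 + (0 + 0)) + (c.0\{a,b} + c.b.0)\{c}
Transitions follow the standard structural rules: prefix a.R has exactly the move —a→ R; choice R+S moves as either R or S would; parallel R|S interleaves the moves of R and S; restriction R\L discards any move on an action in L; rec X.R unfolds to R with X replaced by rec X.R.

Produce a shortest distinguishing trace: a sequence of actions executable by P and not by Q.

bb

P's transition system — 6 states:
  s0 = c.b.(0 + 0) + b.(0 + 0 + (0 + 0)) + (c.0\{a,b} + b.b.0)\{c} :: —b→ s1, —b→ s2, —c→ s3
  s1 = (b.0)\{c} :: —b→ s4
  s2 = 0 + 0 + (0 + 0) :: ·
  s3 = b.(0 + 0) :: —b→ s5
  s4 = 0\{c} :: ·
  s5 = 0 + 0 :: ·
Q's transition system — 4 states:
  t0 = c.b.(0 + 0) + b.(0 + 0 + (0 + 0)) + (c.0\{a,b} + c.b.0)\{c} :: —b→ t1, —c→ t2
  t1 = 0 + 0 + (0 + 0) :: ·
  t2 = b.(0 + 0) :: —b→ t3
  t3 = 0 + 0 :: ·
Executing bb from P (initial set {s0}):
  step 1 (b): {s1, s2}
  step 2 (b): {s4}
  P completes σ.
Executing bb from Q (initial set {t0}):
  step 1 (b): {t1}
  step 2 (b): ∅  — Q cannot continue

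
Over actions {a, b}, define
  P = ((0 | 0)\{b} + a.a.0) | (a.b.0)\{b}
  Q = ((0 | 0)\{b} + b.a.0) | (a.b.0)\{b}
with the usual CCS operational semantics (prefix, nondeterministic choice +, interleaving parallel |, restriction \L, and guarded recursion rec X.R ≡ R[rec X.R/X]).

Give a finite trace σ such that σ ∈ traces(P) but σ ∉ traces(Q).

aa

Reachable graph of P (6 states):
  p0 = ((0 | 0)\{b} + a.a.0) | (a.b.0)\{b} | ··a··> p1, ··a··> p2
  p1 = ((0 | 0)\{b} + a.a.0) | (b.0)\{b} | ··a··> p3
  p2 = a.0 | (a.b.0)\{b} | ··a··> p3, ··a··> p4
  p3 = a.0 | (b.0)\{b} | ··a··> p5
  p4 = 0 | (a.b.0)\{b} | ··a··> p5
  p5 = 0 | (b.0)\{b} | ·
Reachable graph of Q (6 states):
  q0 = ((0 | 0)\{b} + b.a.0) | (a.b.0)\{b} | ··a··> q1, ··b··> q2
  q1 = ((0 | 0)\{b} + b.a.0) | (b.0)\{b} | ··b··> q3
  q2 = a.0 | (a.b.0)\{b} | ··a··> q3, ··a··> q4
  q3 = a.0 | (b.0)\{b} | ··a··> q5
  q4 = 0 | (a.b.0)\{b} | ··a··> q5
  q5 = 0 | (b.0)\{b} | ·
Trace ⟨aa⟩ through P, begin at {p0}:
  after a @ step 1: {p1, p2}
  after a @ step 2: {p3, p4}
  P completes σ.
Trace ⟨aa⟩ through Q, begin at {q0}:
  after a @ step 1: {q1}
  after a @ step 2: no successor for Q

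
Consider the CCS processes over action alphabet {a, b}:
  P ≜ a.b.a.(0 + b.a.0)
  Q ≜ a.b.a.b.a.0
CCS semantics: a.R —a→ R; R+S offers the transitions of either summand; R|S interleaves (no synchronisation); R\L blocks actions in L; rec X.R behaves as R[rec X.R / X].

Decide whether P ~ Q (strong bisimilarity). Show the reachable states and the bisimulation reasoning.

LTS(P): 6 reachable states
  s0 = a.b.a.(0 + b.a.0) | —a→ s1
  s1 = b.a.(0 + b.a.0) | —b→ s2
  s2 = a.(0 + b.a.0) | —a→ s3
  s3 = 0 + b.a.0 | —b→ s4
  s4 = a.0 | —a→ s5
  s5 = 0 | deadlocked
LTS(Q): 6 reachable states
  t0 = a.b.a.b.a.0 | —a→ t1
  t1 = b.a.b.a.0 | —b→ t2
  t2 = a.b.a.0 | —a→ t3
  t3 = b.a.0 | —b→ t4
  t4 = a.0 | —a→ t5
  t5 = 0 | deadlocked
Bisimilarity quotient blocks:
  B0 = {s0, t0}
  B1 = {s1, t1}
  B2 = {s2, t2}
  B3 = {s3, t3}
  B4 = {s4, t4}
  B5 = {s5, t5}
s0 ∈ B0, t0 ∈ B0 → same block

P ~ Q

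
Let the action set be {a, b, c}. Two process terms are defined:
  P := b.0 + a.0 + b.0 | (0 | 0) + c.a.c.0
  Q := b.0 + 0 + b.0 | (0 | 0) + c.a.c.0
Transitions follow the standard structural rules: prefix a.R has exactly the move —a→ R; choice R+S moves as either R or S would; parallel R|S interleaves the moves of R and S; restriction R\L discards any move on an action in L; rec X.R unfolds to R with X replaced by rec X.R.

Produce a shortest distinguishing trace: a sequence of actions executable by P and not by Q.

a

Reachable graph of P (5 states):
  p0 = b.0 + a.0 + b.0 | (0 | 0) + c.a.c.0 has moves =a=> p1, =b=> p1, =b=> p2, =c=> p3
  p1 = 0 has moves stopped
  p2 = 0 | (0 | 0) has moves stopped
  p3 = a.c.0 has moves =a=> p4
  p4 = c.0 has moves =c=> p1
Reachable graph of Q (5 states):
  q0 = b.0 + 0 + b.0 | (0 | 0) + c.a.c.0 has moves =b=> q1, =b=> q2, =c=> q3
  q1 = 0 has moves stopped
  q2 = 0 | (0 | 0) has moves stopped
  q3 = a.c.0 has moves =a=> q4
  q4 = c.0 has moves =c=> q1
Run σ = ⟨a⟩ on P: start {p0}
  after a @ step 1: {p1}
  — P admits the full trace.
Run σ = ⟨a⟩ on Q: start {q0}
  after a @ step 1: ∅ (Q stuck)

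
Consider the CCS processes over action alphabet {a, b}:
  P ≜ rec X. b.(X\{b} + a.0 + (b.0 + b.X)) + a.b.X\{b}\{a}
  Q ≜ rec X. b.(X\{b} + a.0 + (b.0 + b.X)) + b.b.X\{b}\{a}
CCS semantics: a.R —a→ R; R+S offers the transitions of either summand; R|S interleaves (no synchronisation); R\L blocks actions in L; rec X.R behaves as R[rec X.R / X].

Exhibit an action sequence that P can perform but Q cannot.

a

P's transition system — 6 states:
  s0 = rec X. b.(X\{b} + a.0 + (b.0 + b.X)) + a.b.X\{b}\{a} → ··a··> s1, ··b··> s2
  s1 = b.(rec X. b.(X\{b} + a.0 + (b.0 + b.X)) + a.b.X\{b}\{a})\{b}\{a} → ··b··> s3
  s2 = (rec X. b.(X\{b} + a.0 + (b.0 + b.X)) + a.b.X\{b}\{a})\{b} + a.0 + (b.0 + b.(rec X. b.(X\{b} + a.0 + (b.0 + b.X)) + a.b.X\{b}\{a})) → ··a··> s4, ··a··> s5, ··b··> s0, ··b··> s5
  s3 = (rec X. b.(X\{b} + a.0 + (b.0 + b.X)) + a.b.X\{b}\{a})\{b}\{a} → (no moves)
  s4 = (b.(rec X. b.(X\{b} + a.0 + (b.0 + b.X)) + a.b.X\{b}\{a})\{b}\{a})\{b} → (no moves)
  s5 = 0 → (no moves)
Q's transition system — 5 states:
  t0 = rec X. b.(X\{b} + a.0 + (b.0 + b.X)) + b.b.X\{b}\{a} → ··b··> t1, ··b··> t2
  t1 = (rec X. b.(X\{b} + a.0 + (b.0 + b.X)) + b.b.X\{b}\{a})\{b} + a.0 + (b.0 + b.(rec X. b.(X\{b} + a.0 + (b.0 + b.X)) + b.b.X\{b}\{a})) → ··a··> t3, ··b··> t0, ··b··> t3
  t2 = b.(rec X. b.(X\{b} + a.0 + (b.0 + b.X)) + b.b.X\{b}\{a})\{b}\{a} → ··b··> t4
  t3 = 0 → (no moves)
  t4 = (rec X. b.(X\{b} + a.0 + (b.0 + b.X)) + b.b.X\{b}\{a})\{b}\{a} → (no moves)
Executing a from P (initial set {s0}):
  [1] a ⇒ {s1}
  — P admits the full trace.
Executing a from Q (initial set {t0}):
  [1] a ⇒ ∅ (Q stuck)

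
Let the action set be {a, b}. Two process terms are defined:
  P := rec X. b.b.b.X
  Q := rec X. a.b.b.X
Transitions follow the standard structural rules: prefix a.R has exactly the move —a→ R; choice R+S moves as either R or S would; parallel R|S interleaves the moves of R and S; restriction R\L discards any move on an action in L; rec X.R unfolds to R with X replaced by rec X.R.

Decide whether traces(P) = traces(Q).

NO — witness ⟨b⟩

Reachable graph of P (3 states):
  p0 = rec X. b.b.b.X → --b--▸ p1
  p1 = b.b.(rec X. b.b.b.X) → --b--▸ p2
  p2 = b.(rec X. b.b.b.X) → --b--▸ p0
Reachable graph of Q (3 states):
  q0 = rec X. a.b.b.X → --a--▸ q1
  q1 = b.b.(rec X. a.b.b.X) → --b--▸ q2
  q2 = b.(rec X. a.b.b.X) → --b--▸ q0
Trace ⟨b⟩ through P, begin at {p0}:
  after b @ step 1: {p1}
  — P admits the full trace.
Trace ⟨b⟩ through Q, begin at {q0}:
  after b @ step 1: no successor for Q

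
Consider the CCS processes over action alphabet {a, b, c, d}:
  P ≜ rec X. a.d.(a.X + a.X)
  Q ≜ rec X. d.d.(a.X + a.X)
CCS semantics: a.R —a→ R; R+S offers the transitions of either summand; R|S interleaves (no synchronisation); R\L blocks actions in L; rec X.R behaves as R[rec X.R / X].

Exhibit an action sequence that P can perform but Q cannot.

LTS(P): 3 reachable states
  u0 = rec X. a.d.(a.X + a.X) has moves =a=> u1
  u1 = d.(a.(rec X. a.d.(a.X + a.X)) + a.(rec X. a.d.(a.X + a.X))) has moves =d=> u2
  u2 = a.(rec X. a.d.(a.X + a.X)) + a.(rec X. a.d.(a.X + a.X)) has moves =a=> u0
LTS(Q): 3 reachable states
  v0 = rec X. d.d.(a.X + a.X) has moves =d=> v1
  v1 = d.(a.(rec X. d.d.(a.X + a.X)) + a.(rec X. d.d.(a.X + a.X))) has moves =d=> v2
  v2 = a.(rec X. d.d.(a.X + a.X)) + a.(rec X. d.d.(a.X + a.X)) has moves =a=> v0
Run σ = ⟨a⟩ on P: start {u0}
  [1] a ⇒ {u1}
  — P admits the full trace.
Run σ = ⟨a⟩ on Q: start {v0}
  [1] a ⇒ no successor for Q

a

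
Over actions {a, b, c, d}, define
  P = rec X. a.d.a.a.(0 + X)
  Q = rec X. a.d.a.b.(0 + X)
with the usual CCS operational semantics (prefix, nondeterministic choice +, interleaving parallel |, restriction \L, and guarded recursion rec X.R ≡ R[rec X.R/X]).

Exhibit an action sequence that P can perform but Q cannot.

adaa

P's transition system — 5 states:
  s0 = rec X. a.d.a.a.(0 + X) | ··a··> s1
  s1 = d.a.a.(0 + (rec X. a.d.a.a.(0 + X))) | ··d··> s2
  s2 = a.a.(0 + (rec X. a.d.a.a.(0 + X))) | ··a··> s3
  s3 = a.(0 + (rec X. a.d.a.a.(0 + X))) | ··a··> s4
  s4 = 0 + (rec X. a.d.a.a.(0 + X)) | ··a··> s1
Q's transition system — 5 states:
  t0 = rec X. a.d.a.b.(0 + X) | ··a··> t1
  t1 = d.a.b.(0 + (rec X. a.d.a.b.(0 + X))) | ··d··> t2
  t2 = a.b.(0 + (rec X. a.d.a.b.(0 + X))) | ··a··> t3
  t3 = b.(0 + (rec X. a.d.a.b.(0 + X))) | ··b··> t4
  t4 = 0 + (rec X. a.d.a.b.(0 + X)) | ··a··> t1
Run σ = ⟨adaa⟩ on P: start {s0}
  [1] a ⇒ {s1}
  [2] d ⇒ {s2}
  [3] a ⇒ {s3}
  [4] a ⇒ {s4}
  ✓ P
Run σ = ⟨adaa⟩ on Q: start {t0}
  [1] a ⇒ {t1}
  [2] d ⇒ {t2}
  [3] a ⇒ {t3}
  [4] a ⇒ ∅  — Q cannot continue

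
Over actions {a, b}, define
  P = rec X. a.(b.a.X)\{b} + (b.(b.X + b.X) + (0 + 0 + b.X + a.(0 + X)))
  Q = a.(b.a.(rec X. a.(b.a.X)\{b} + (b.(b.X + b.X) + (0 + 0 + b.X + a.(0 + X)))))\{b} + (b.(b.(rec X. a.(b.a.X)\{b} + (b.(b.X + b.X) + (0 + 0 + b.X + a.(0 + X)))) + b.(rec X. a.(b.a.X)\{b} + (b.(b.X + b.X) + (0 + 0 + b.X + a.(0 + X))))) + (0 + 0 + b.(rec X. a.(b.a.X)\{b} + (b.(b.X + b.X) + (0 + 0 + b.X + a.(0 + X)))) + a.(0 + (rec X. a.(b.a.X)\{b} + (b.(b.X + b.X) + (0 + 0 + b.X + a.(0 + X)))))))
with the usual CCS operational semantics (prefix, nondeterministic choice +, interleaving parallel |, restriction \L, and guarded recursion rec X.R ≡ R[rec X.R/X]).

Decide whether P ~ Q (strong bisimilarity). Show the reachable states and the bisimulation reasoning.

Reachable graph of P (4 states):
  p0 = rec X. a.(b.a.X)\{b} + (b.(b.X + b.X) + (0 + 0 + b.X + a.(0 + X))) has moves —a→ p1, —a→ p2, —b→ p0, —b→ p3
  p1 = (b.a.(rec X. a.(b.a.X)\{b} + (b.(b.X + b.X) + (0 + 0 + b.X + a.(0 + X)))))\{b} has moves stopped
  p2 = 0 + (rec X. a.(b.a.X)\{b} + (b.(b.X + b.X) + (0 + 0 + b.X + a.(0 + X)))) has moves —a→ p1, —a→ p2, —b→ p0, —b→ p3
  p3 = b.(rec X. a.(b.a.X)\{b} + (b.(b.X + b.X) + (0 + 0 + b.X + a.(0 + X)))) + b.(rec X. a.(b.a.X)\{b} + (b.(b.X + b.X) + (0 + 0 + b.X + a.(0 + X)))) has moves —b→ p0
Reachable graph of Q (5 states):
  q0 = a.(b.a.(rec X. a.(b.a.X)\{b} + (b.(b.X + b.X) + (0 + 0 + b.X + a.(0 + X)))))\{b} + (b.(b.(rec X. a.(b.a.X)\{b} + (b.(b.X + b.X) + (0 + 0 + b.X + a.(0 + X)))) + b.(rec X. a.(b.a.X)\{b} + (b.(b.X + b.X) + (0 + 0 + b.X + a.(0 + X))))) + (0 + 0 + b.(rec X. a.(b.a.X)\{b} + (b.(b.X + b.X) + (0 + 0 + b.X + a.(0 + X)))) + a.(0 + (rec X. a.(b.a.X)\{b} + (b.(b.X + b.X) + (0 + 0 + b.X + a.(0 + X))))))) has moves —a→ q1, —a→ q2, —b→ q3, —b→ q4
  q1 = (b.a.(rec X. a.(b.a.X)\{b} + (b.(b.X + b.X) + (0 + 0 + b.X + a.(0 + X)))))\{b} has moves stopped
  q2 = 0 + (rec X. a.(b.a.X)\{b} + (b.(b.X + b.X) + (0 + 0 + b.X + a.(0 + X)))) has moves —a→ q1, —a→ q2, —b→ q3, —b→ q4
  q3 = b.(rec X. a.(b.a.X)\{b} + (b.(b.X + b.X) + (0 + 0 + b.X + a.(0 + X)))) + b.(rec X. a.(b.a.X)\{b} + (b.(b.X + b.X) + (0 + 0 + b.X + a.(0 + X)))) has moves —b→ q4
  q4 = rec X. a.(b.a.X)\{b} + (b.(b.X + b.X) + (0 + 0 + b.X + a.(0 + X))) has moves —a→ q1, —a→ q2, —b→ q3, —b→ q4
Partition-refinement fixed point:
  B0 = {p0, p2, q0, q2, q4}
  B1 = {p1, q1}
  B2 = {p3, q3}
p0 ∈ B0, q0 ∈ B0 → same block

P ~ Q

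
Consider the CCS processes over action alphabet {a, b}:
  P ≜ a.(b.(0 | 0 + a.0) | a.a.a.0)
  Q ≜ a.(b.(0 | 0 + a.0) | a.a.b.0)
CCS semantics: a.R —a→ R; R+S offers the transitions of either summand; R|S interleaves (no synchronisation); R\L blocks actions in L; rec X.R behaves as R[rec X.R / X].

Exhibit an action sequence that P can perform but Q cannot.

aaaa

Reachable graph of P (13 states):
  p0 = a.(b.(0 | 0 + a.0) | a.a.a.0) → -a-> p1
  p1 = b.(0 | 0 + a.0) | a.a.a.0 → -a-> p2, -b-> p3
  p2 = b.(0 | 0 + a.0) | a.a.0 → -a-> p4, -b-> p5
  p3 = (0 | 0 + a.0) | a.a.a.0 → -a-> p5, -a-> p6
  p4 = b.(0 | 0 + a.0) | a.0 → -a-> p7, -b-> p8
  p5 = (0 | 0 + a.0) | a.a.0 → -a-> p8, -a-> p9
  p6 = 0 | a.a.a.0 → -a-> p9
  p7 = b.(0 | 0 + a.0) | 0 → -b-> p10
  p8 = (0 | 0 + a.0) | a.0 → -a-> p10, -a-> p11
  p9 = 0 | a.a.0 → -a-> p11
  p10 = (0 | 0 + a.0) | 0 → -a-> p12
  p11 = 0 | a.0 → -a-> p12
  p12 = 0 | 0 → deadlocked
Reachable graph of Q (13 states):
  q0 = a.(b.(0 | 0 + a.0) | a.a.b.0) → -a-> q1
  q1 = b.(0 | 0 + a.0) | a.a.b.0 → -a-> q2, -b-> q3
  q2 = b.(0 | 0 + a.0) | a.b.0 → -a-> q4, -b-> q5
  q3 = (0 | 0 + a.0) | a.a.b.0 → -a-> q5, -a-> q6
  q4 = b.(0 | 0 + a.0) | b.0 → -b-> q7, -b-> q8
  q5 = (0 | 0 + a.0) | a.b.0 → -a-> q7, -a-> q9
  q6 = 0 | a.a.b.0 → -a-> q9
  q7 = (0 | 0 + a.0) | b.0 → -a-> q10, -b-> q11
  q8 = b.(0 | 0 + a.0) | 0 → -b-> q11
  q9 = 0 | a.b.0 → -a-> q10
  q10 = 0 | b.0 → -b-> q12
  q11 = (0 | 0 + a.0) | 0 → -a-> q12
  q12 = 0 | 0 → deadlocked
Executing aaaa from P (initial set {p0}):
  [1] a ⇒ {p1}
  [2] a ⇒ {p2}
  [3] a ⇒ {p4}
  [4] a ⇒ {p7}
  — P admits the full trace.
Executing aaaa from Q (initial set {q0}):
  [1] a ⇒ {q1}
  [2] a ⇒ {q2}
  [3] a ⇒ {q4}
  [4] a ⇒ ∅ (Q stuck)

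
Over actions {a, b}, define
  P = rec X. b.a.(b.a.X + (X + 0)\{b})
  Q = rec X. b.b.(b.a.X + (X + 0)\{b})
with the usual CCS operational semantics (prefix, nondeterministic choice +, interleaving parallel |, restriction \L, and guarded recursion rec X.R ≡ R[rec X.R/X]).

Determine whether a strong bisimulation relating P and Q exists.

NO

P's transition system — 4 states:
  u0 = rec X. b.a.(b.a.X + (X + 0)\{b}) :: =b=> u1
  u1 = a.(b.a.(rec X. b.a.(b.a.X + (X + 0)\{b})) + ((rec X. b.a.(b.a.X + (X + 0)\{b})) + 0)\{b}) :: =a=> u2
  u2 = b.a.(rec X. b.a.(b.a.X + (X + 0)\{b})) + ((rec X. b.a.(b.a.X + (X + 0)\{b})) + 0)\{b} :: =b=> u3
  u3 = a.(rec X. b.a.(b.a.X + (X + 0)\{b})) :: =a=> u0
Q's transition system — 4 states:
  v0 = rec X. b.b.(b.a.X + (X + 0)\{b}) :: =b=> v1
  v1 = b.(b.a.(rec X. b.b.(b.a.X + (X + 0)\{b})) + ((rec X. b.b.(b.a.X + (X + 0)\{b})) + 0)\{b}) :: =b=> v2
  v2 = b.a.(rec X. b.b.(b.a.X + (X + 0)\{b})) + ((rec X. b.b.(b.a.X + (X + 0)\{b})) + 0)\{b} :: =b=> v3
  v3 = a.(rec X. b.b.(b.a.X + (X + 0)\{b})) :: =a=> v0
Partition-refinement fixed point:
  B0 = {u0, u2}
  B1 = {u1, u3}
  B2 = {v0}
  B3 = {v1}
  B4 = {v2}
  B5 = {v3}
u0 ∈ B0, v0 ∈ B2 → different blocks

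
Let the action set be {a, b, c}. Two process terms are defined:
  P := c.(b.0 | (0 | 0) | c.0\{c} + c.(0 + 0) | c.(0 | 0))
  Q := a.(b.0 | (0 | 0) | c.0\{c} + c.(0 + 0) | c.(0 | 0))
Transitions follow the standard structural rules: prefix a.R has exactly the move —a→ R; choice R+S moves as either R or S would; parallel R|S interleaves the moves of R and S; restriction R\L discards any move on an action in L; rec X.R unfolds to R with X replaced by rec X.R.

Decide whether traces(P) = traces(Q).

Reachable graph of P (8 states):
  u0 = c.(b.0 | (0 | 0) | c.0\{c} + c.(0 + 0) | c.(0 | 0)) | —c→ u1
  u1 = b.0 | (0 | 0) | c.0\{c} + c.(0 + 0) | c.(0 | 0) | —b→ u2, —c→ u3, —c→ u4, —c→ u5
  u2 = 0 | (0 | 0) | c.0\{c} | —c→ u6
  u3 = (0 + 0) | c.(0 | 0) | —c→ u7
  u4 = b.0 | (0 | 0) | 0\{c} | —b→ u6
  u5 = c.(0 + 0) | (0 | 0) | —c→ u7
  u6 = 0 | (0 | 0) | 0\{c} | ·
  u7 = (0 + 0) | (0 | 0) | ·
Reachable graph of Q (8 states):
  v0 = a.(b.0 | (0 | 0) | c.0\{c} + c.(0 + 0) | c.(0 | 0)) | —a→ v1
  v1 = b.0 | (0 | 0) | c.0\{c} + c.(0 + 0) | c.(0 | 0) | —b→ v2, —c→ v3, —c→ v4, —c→ v5
  v2 = 0 | (0 | 0) | c.0\{c} | —c→ v6
  v3 = (0 + 0) | c.(0 | 0) | —c→ v7
  v4 = b.0 | (0 | 0) | 0\{c} | —b→ v6
  v5 = c.(0 + 0) | (0 | 0) | —c→ v7
  v6 = 0 | (0 | 0) | 0\{c} | ·
  v7 = (0 + 0) | (0 | 0) | ·
Trace ⟨c⟩ through P, begin at {u0}:
  step 1 (c): {u1}
  — P admits the full trace.
Trace ⟨c⟩ through Q, begin at {v0}:
  step 1 (c): ∅  — Q cannot continue

trace-distinct — witness ⟨c⟩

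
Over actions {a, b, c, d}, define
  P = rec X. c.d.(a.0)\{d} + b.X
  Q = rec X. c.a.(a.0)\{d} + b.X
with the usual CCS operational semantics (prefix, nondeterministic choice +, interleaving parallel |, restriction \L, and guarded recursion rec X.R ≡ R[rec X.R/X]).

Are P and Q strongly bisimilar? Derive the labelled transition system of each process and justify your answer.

P ≁ Q

Reachable graph of P (4 states):
  u0 = rec X. c.d.(a.0)\{d} + b.X ⊢ =b=> u0, =c=> u1
  u1 = d.(a.0)\{d} ⊢ =d=> u2
  u2 = (a.0)\{d} ⊢ =a=> u3
  u3 = 0\{d} ⊢ (no moves)
Reachable graph of Q (4 states):
  v0 = rec X. c.a.(a.0)\{d} + b.X ⊢ =b=> v0, =c=> v1
  v1 = a.(a.0)\{d} ⊢ =a=> v2
  v2 = (a.0)\{d} ⊢ =a=> v3
  v3 = 0\{d} ⊢ (no moves)
Bisimilarity quotient blocks:
  B0 = {u0}
  B1 = {u1}
  B2 = {u2, v2}
  B3 = {u3, v3}
  B4 = {v0}
  B5 = {v1}
u0 ∈ B0, v0 ∈ B4 → different blocks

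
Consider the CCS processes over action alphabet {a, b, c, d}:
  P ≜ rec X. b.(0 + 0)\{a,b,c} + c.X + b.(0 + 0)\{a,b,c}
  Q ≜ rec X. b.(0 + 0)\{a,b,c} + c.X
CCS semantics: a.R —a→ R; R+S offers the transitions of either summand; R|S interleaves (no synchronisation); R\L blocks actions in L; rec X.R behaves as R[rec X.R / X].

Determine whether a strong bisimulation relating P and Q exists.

P ~ Q

P's transition system — 2 states:
  p0 = rec X. b.(0 + 0)\{a,b,c} + c.X + b.(0 + 0)\{a,b,c} has moves ··b··> p1, ··c··> p0
  p1 = (0 + 0)\{a,b,c} has moves stopped
Q's transition system — 2 states:
  q0 = rec X. b.(0 + 0)\{a,b,c} + c.X has moves ··b··> q1, ··c··> q0
  q1 = (0 + 0)\{a,b,c} has moves stopped
Partition-refinement fixed point:
  B0 = {p0, q0}
  B1 = {p1, q1}
p0 ∈ B0, q0 ∈ B0 → same block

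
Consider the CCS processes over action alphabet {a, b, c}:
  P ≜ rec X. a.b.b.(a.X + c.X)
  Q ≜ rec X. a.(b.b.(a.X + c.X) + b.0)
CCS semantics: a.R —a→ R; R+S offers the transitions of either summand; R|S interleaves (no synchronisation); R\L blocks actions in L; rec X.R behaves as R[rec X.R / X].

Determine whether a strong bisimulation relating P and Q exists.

Reachable graph of P (4 states):
  u0 = rec X. a.b.b.(a.X + c.X) ⊢ —a→ u1
  u1 = b.b.(a.(rec X. a.b.b.(a.X + c.X)) + c.(rec X. a.b.b.(a.X + c.X))) ⊢ —b→ u2
  u2 = b.(a.(rec X. a.b.b.(a.X + c.X)) + c.(rec X. a.b.b.(a.X + c.X))) ⊢ —b→ u3
  u3 = a.(rec X. a.b.b.(a.X + c.X)) + c.(rec X. a.b.b.(a.X + c.X)) ⊢ —a→ u0, —c→ u0
Reachable graph of Q (5 states):
  v0 = rec X. a.(b.b.(a.X + c.X) + b.0) ⊢ —a→ v1
  v1 = b.b.(a.(rec X. a.(b.b.(a.X + c.X) + b.0)) + c.(rec X. a.(b.b.(a.X + c.X) + b.0))) + b.0 ⊢ —b→ v2, —b→ v3
  v2 = 0 ⊢ ∅
  v3 = b.(a.(rec X. a.(b.b.(a.X + c.X) + b.0)) + c.(rec X. a.(b.b.(a.X + c.X) + b.0))) ⊢ —b→ v4
  v4 = a.(rec X. a.(b.b.(a.X + c.X) + b.0)) + c.(rec X. a.(b.b.(a.X + c.X) + b.0)) ⊢ —a→ v0, —c→ v0
Coarsest stable partition (strong bisimilarity classes):
  B0 = {u0}
  B1 = {u1}
  B2 = {u2}
  B3 = {u3}
  B4 = {v0}
  B5 = {v1}
  B6 = {v3}
  B7 = {v4}
  B8 = {v2}
u0 ∈ B0, v0 ∈ B4 → different blocks

NO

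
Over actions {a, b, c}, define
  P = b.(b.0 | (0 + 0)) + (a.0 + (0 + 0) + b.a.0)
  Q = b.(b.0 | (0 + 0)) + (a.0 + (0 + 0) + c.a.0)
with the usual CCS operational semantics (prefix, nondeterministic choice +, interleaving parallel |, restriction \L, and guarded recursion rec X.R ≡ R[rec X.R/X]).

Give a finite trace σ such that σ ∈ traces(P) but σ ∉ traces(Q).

Reachable graph of P (5 states):
  u0 = b.(b.0 | (0 + 0)) + (a.0 + (0 + 0) + b.a.0) :: -a-> u1, -b-> u2, -b-> u3
  u1 = 0 :: (no moves)
  u2 = a.0 :: -a-> u1
  u3 = b.0 | (0 + 0) :: -b-> u4
  u4 = 0 | (0 + 0) :: (no moves)
Reachable graph of Q (5 states):
  v0 = b.(b.0 | (0 + 0)) + (a.0 + (0 + 0) + c.a.0) :: -a-> v1, -b-> v2, -c-> v3
  v1 = 0 :: (no moves)
  v2 = b.0 | (0 + 0) :: -b-> v4
  v3 = a.0 :: -a-> v1
  v4 = 0 | (0 + 0) :: (no moves)
Run σ = ⟨ba⟩ on P: start {u0}
  after b @ step 1: {u2, u3}
  after a @ step 2: {u1}
  ✓ P
Run σ = ⟨ba⟩ on Q: start {v0}
  after b @ step 1: {v2}
  after a @ step 2: ∅ (Q stuck)

ba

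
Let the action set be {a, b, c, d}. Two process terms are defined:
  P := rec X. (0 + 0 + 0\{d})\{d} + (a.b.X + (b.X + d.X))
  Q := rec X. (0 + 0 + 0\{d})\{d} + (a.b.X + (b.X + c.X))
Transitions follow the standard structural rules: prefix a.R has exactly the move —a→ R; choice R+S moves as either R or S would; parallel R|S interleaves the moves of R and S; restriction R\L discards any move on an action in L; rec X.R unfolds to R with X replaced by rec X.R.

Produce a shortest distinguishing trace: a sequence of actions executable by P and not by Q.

d

P's transition system — 2 states:
  u0 = rec X. (0 + 0 + 0\{d})\{d} + (a.b.X + (b.X + d.X)) | --a--▸ u1, --b--▸ u0, --d--▸ u0
  u1 = b.(rec X. (0 + 0 + 0\{d})\{d} + (a.b.X + (b.X + d.X))) | --b--▸ u0
Q's transition system — 2 states:
  v0 = rec X. (0 + 0 + 0\{d})\{d} + (a.b.X + (b.X + c.X)) | --a--▸ v1, --b--▸ v0, --c--▸ v0
  v1 = b.(rec X. (0 + 0 + 0\{d})\{d} + (a.b.X + (b.X + c.X))) | --b--▸ v0
Executing d from P (initial set {u0}):
  step 1 (d): {u0}
  P completes σ.
Executing d from Q (initial set {v0}):
  step 1 (d): ∅ (Q stuck)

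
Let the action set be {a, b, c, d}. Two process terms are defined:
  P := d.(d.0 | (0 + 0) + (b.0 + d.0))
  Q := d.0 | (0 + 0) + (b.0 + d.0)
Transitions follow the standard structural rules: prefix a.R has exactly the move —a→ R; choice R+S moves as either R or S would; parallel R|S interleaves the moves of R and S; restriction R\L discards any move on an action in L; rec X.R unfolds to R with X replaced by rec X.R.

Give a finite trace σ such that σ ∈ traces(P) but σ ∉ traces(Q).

db

Reachable graph of P (4 states):
  p0 = d.(d.0 | (0 + 0) + (b.0 + d.0)) :: —d→ p1
  p1 = d.0 | (0 + 0) + (b.0 + d.0) :: —b→ p2, —d→ p2, —d→ p3
  p2 = 0 :: ·
  p3 = 0 | (0 + 0) :: ·
Reachable graph of Q (3 states):
  q0 = d.0 | (0 + 0) + (b.0 + d.0) :: —b→ q1, —d→ q1, —d→ q2
  q1 = 0 :: ·
  q2 = 0 | (0 + 0) :: ·
Trace ⟨db⟩ through P, begin at {p0}:
  [1] d ⇒ {p1}
  [2] b ⇒ {p2}
  ✓ P
Trace ⟨db⟩ through Q, begin at {q0}:
  [1] d ⇒ {q1, q2}
  [2] b ⇒ no successor for Q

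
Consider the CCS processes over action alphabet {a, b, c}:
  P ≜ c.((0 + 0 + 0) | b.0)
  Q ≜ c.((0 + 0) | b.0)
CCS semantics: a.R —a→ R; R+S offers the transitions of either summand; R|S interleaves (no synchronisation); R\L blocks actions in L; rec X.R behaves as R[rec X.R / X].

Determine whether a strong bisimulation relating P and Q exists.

P's transition system — 3 states:
  m0 = c.((0 + 0 + 0) | b.0) | -c-> m1
  m1 = (0 + 0 + 0) | b.0 | -b-> m2
  m2 = (0 + 0 + 0) | 0 | ∅
Q's transition system — 3 states:
  n0 = c.((0 + 0) | b.0) | -c-> n1
  n1 = (0 + 0) | b.0 | -b-> n2
  n2 = (0 + 0) | 0 | ∅
Coarsest stable partition (strong bisimilarity classes):
  B0 = {m0, n0}
  B1 = {m1, n1}
  B2 = {m2, n2}
m0 ∈ B0, n0 ∈ B0 → same block

YES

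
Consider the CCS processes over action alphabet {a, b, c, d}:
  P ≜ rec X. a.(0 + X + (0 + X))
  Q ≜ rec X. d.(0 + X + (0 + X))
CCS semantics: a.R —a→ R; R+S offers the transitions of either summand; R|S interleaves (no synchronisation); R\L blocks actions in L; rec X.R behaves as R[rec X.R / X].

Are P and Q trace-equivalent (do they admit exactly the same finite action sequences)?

trace-distinct — witness ⟨a⟩

P's transition system — 2 states:
  s0 = rec X. a.(0 + X + (0 + X)) ⊢ ··a··> s1
  s1 = 0 + (rec X. a.(0 + X + (0 + X))) + (0 + (rec X. a.(0 + X + (0 + X)))) ⊢ ··a··> s1
Q's transition system — 2 states:
  t0 = rec X. d.(0 + X + (0 + X)) ⊢ ··d··> t1
  t1 = 0 + (rec X. d.(0 + X + (0 + X))) + (0 + (rec X. d.(0 + X + (0 + X)))) ⊢ ··d··> t1
Run σ = ⟨a⟩ on P: start {s0}
  step 1 (a): {s1}
  P completes σ.
Run σ = ⟨a⟩ on Q: start {t0}
  step 1 (a): no successor for Q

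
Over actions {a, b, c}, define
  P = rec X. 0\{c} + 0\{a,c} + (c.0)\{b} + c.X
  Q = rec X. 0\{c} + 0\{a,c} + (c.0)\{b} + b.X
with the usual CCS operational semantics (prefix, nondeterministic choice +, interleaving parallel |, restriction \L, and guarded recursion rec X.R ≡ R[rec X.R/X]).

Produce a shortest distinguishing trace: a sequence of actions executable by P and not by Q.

P's transition system — 2 states:
  u0 = rec X. 0\{c} + 0\{a,c} + (c.0)\{b} + c.X ⊢ -c-> u0, -c-> u1
  u1 = 0\{b} ⊢ deadlocked
Q's transition system — 2 states:
  v0 = rec X. 0\{c} + 0\{a,c} + (c.0)\{b} + b.X ⊢ -b-> v0, -c-> v1
  v1 = 0\{b} ⊢ deadlocked
Trace ⟨cc⟩ through P, begin at {u0}:
  [1] c ⇒ {u0, u1}
  [2] c ⇒ {u0, u1}
  ✓ P
Trace ⟨cc⟩ through Q, begin at {v0}:
  [1] c ⇒ {v1}
  [2] c ⇒ ∅  — Q cannot continue

cc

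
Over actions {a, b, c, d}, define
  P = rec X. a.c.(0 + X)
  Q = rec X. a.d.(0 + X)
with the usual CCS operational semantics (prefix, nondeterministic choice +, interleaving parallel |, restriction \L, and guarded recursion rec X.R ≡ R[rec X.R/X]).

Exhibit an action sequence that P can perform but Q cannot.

Reachable graph of P (3 states):
  s0 = rec X. a.c.(0 + X) :: -a-> s1
  s1 = c.(0 + (rec X. a.c.(0 + X))) :: -c-> s2
  s2 = 0 + (rec X. a.c.(0 + X)) :: -a-> s1
Reachable graph of Q (3 states):
  t0 = rec X. a.d.(0 + X) :: -a-> t1
  t1 = d.(0 + (rec X. a.d.(0 + X))) :: -d-> t2
  t2 = 0 + (rec X. a.d.(0 + X)) :: -a-> t1
Executing ac from P (initial set {s0}):
  [1] a ⇒ {s1}
  [2] c ⇒ {s2}
  — P admits the full trace.
Executing ac from Q (initial set {t0}):
  [1] a ⇒ {t1}
  [2] c ⇒ no successor for Q

ac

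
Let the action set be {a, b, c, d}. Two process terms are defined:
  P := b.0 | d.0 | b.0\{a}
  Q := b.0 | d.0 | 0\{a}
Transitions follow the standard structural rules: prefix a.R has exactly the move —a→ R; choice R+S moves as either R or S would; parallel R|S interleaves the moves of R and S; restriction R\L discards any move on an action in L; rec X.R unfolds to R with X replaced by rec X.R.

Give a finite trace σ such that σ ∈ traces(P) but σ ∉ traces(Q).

bb

Reachable graph of P (8 states):
  s0 = b.0 | d.0 | b.0\{a} | -b-> s1, -b-> s2, -d-> s3
  s1 = 0 | d.0 | b.0\{a} | -b-> s4, -d-> s5
  s2 = b.0 | d.0 | 0\{a} | -b-> s4, -d-> s6
  s3 = b.0 | 0 | b.0\{a} | -b-> s5, -b-> s6
  s4 = 0 | d.0 | 0\{a} | -d-> s7
  s5 = 0 | 0 | b.0\{a} | -b-> s7
  s6 = b.0 | 0 | 0\{a} | -b-> s7
  s7 = 0 | 0 | 0\{a} | ·
Reachable graph of Q (4 states):
  t0 = b.0 | d.0 | 0\{a} | -b-> t1, -d-> t2
  t1 = 0 | d.0 | 0\{a} | -d-> t3
  t2 = b.0 | 0 | 0\{a} | -b-> t3
  t3 = 0 | 0 | 0\{a} | ·
Run σ = ⟨bb⟩ on P: start {s0}
  step 1 (b): {s1, s2}
  step 2 (b): {s4}
  ✓ P
Run σ = ⟨bb⟩ on Q: start {t0}
  step 1 (b): {t1}
  step 2 (b): no successor for Q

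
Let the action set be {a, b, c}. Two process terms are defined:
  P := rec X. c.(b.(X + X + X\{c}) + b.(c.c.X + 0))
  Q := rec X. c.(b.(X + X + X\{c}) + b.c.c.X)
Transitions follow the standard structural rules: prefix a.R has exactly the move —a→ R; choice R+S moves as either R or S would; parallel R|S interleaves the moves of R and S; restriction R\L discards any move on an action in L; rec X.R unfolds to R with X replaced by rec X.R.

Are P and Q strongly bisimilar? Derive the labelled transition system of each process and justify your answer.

bisimilar

LTS(P): 5 reachable states
  m0 = rec X. c.(b.(X + X + X\{c}) + b.(c.c.X + 0)) :: ··c··> m1
  m1 = b.((rec X. c.(b.(X + X + X\{c}) + b.(c.c.X + 0))) + (rec X. c.(b.(X + X + X\{c}) + b.(c.c.X + 0))) + (rec X. c.(b.(X + X + X\{c}) + b.(c.c.X + 0)))\{c}) + b.(c.c.(rec X. c.(b.(X + X + X\{c}) + b.(c.c.X + 0))) + 0) :: ··b··> m2, ··b··> m3
  m2 = (rec X. c.(b.(X + X + X\{c}) + b.(c.c.X + 0))) + (rec X. c.(b.(X + X + X\{c}) + b.(c.c.X + 0))) + (rec X. c.(b.(X + X + X\{c}) + b.(c.c.X + 0)))\{c} :: ··c··> m1
  m3 = c.c.(rec X. c.(b.(X + X + X\{c}) + b.(c.c.X + 0))) + 0 :: ··c··> m4
  m4 = c.(rec X. c.(b.(X + X + X\{c}) + b.(c.c.X + 0))) :: ··c··> m0
LTS(Q): 5 reachable states
  n0 = rec X. c.(b.(X + X + X\{c}) + b.c.c.X) :: ··c··> n1
  n1 = b.((rec X. c.(b.(X + X + X\{c}) + b.c.c.X)) + (rec X. c.(b.(X + X + X\{c}) + b.c.c.X)) + (rec X. c.(b.(X + X + X\{c}) + b.c.c.X))\{c}) + b.c.c.(rec X. c.(b.(X + X + X\{c}) + b.c.c.X)) :: ··b··> n2, ··b··> n3
  n2 = (rec X. c.(b.(X + X + X\{c}) + b.c.c.X)) + (rec X. c.(b.(X + X + X\{c}) + b.c.c.X)) + (rec X. c.(b.(X + X + X\{c}) + b.c.c.X))\{c} :: ··c··> n1
  n3 = c.c.(rec X. c.(b.(X + X + X\{c}) + b.c.c.X)) :: ··c··> n4
  n4 = c.(rec X. c.(b.(X + X + X\{c}) + b.c.c.X)) :: ··c··> n0
Partition-refinement fixed point:
  B0 = {m0, m2, n0, n2}
  B1 = {m1, n1}
  B2 = {m3, n3}
  B3 = {m4, n4}
m0 ∈ B0, n0 ∈ B0 → same block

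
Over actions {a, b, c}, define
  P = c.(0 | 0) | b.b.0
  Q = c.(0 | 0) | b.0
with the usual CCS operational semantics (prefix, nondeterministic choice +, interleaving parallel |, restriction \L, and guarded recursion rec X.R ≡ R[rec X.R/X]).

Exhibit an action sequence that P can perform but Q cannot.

bb

Reachable graph of P (6 states):
  s0 = c.(0 | 0) | b.b.0 | --b--▸ s1, --c--▸ s2
  s1 = c.(0 | 0) | b.0 | --b--▸ s3, --c--▸ s4
  s2 = 0 | 0 | b.b.0 | --b--▸ s4
  s3 = c.(0 | 0) | 0 | --c--▸ s5
  s4 = 0 | 0 | b.0 | --b--▸ s5
  s5 = 0 | 0 | 0 | deadlocked
Reachable graph of Q (4 states):
  t0 = c.(0 | 0) | b.0 | --b--▸ t1, --c--▸ t2
  t1 = c.(0 | 0) | 0 | --c--▸ t3
  t2 = 0 | 0 | b.0 | --b--▸ t3
  t3 = 0 | 0 | 0 | deadlocked
Executing bb from P (initial set {s0}):
  after b @ step 1: {s1}
  after b @ step 2: {s3}
  — P admits the full trace.
Executing bb from Q (initial set {t0}):
  after b @ step 1: {t1}
  after b @ step 2: no successor for Q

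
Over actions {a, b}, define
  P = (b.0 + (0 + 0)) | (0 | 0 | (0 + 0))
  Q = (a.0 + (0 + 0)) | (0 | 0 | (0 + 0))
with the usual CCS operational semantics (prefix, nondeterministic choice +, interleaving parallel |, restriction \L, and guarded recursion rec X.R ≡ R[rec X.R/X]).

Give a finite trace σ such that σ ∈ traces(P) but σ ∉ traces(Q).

P's transition system — 2 states:
  p0 = (b.0 + (0 + 0)) | (0 | 0 | (0 + 0)) :: --b--▸ p1
  p1 = 0 | (0 | 0 | (0 + 0)) :: deadlocked
Q's transition system — 2 states:
  q0 = (a.0 + (0 + 0)) | (0 | 0 | (0 + 0)) :: --a--▸ q1
  q1 = 0 | (0 | 0 | (0 + 0)) :: deadlocked
Run σ = ⟨b⟩ on P: start {p0}
  step 1 (b): {p1}
  ✓ P
Run σ = ⟨b⟩ on Q: start {q0}
  step 1 (b): ∅  — Q cannot continue

b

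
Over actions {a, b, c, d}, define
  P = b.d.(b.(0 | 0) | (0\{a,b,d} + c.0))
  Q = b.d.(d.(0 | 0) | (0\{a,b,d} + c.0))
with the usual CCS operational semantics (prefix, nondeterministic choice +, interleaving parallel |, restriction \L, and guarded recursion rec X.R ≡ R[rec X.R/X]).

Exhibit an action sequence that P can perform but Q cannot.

Reachable graph of P (6 states):
  m0 = b.d.(b.(0 | 0) | (0\{a,b,d} + c.0)) | —b→ m1
  m1 = d.(b.(0 | 0) | (0\{a,b,d} + c.0)) | —d→ m2
  m2 = b.(0 | 0) | (0\{a,b,d} + c.0) | —b→ m3, —c→ m4
  m3 = 0 | 0 | (0\{a,b,d} + c.0) | —c→ m5
  m4 = b.(0 | 0) | 0 | —b→ m5
  m5 = 0 | 0 | 0 | stopped
Reachable graph of Q (6 states):
  n0 = b.d.(d.(0 | 0) | (0\{a,b,d} + c.0)) | —b→ n1
  n1 = d.(d.(0 | 0) | (0\{a,b,d} + c.0)) | —d→ n2
  n2 = d.(0 | 0) | (0\{a,b,d} + c.0) | —c→ n3, —d→ n4
  n3 = d.(0 | 0) | 0 | —d→ n5
  n4 = 0 | 0 | (0\{a,b,d} + c.0) | —c→ n5
  n5 = 0 | 0 | 0 | stopped
Trace ⟨bdb⟩ through P, begin at {m0}:
  [1] b ⇒ {m1}
  [2] d ⇒ {m2}
  [3] b ⇒ {m3}
  — P admits the full trace.
Trace ⟨bdb⟩ through Q, begin at {n0}:
  [1] b ⇒ {n1}
  [2] d ⇒ {n2}
  [3] b ⇒ ∅ (Q stuck)

bdb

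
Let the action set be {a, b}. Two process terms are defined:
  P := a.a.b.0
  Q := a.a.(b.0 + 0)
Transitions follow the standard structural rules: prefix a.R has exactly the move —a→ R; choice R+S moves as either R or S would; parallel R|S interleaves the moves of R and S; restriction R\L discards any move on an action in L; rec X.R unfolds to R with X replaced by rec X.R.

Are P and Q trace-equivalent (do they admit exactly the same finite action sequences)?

trace-equivalent

LTS(P): 4 reachable states
  u0 = a.a.b.0 ⊢ --a--▸ u1
  u1 = a.b.0 ⊢ --a--▸ u2
  u2 = b.0 ⊢ --b--▸ u3
  u3 = 0 ⊢ ·
LTS(Q): 4 reachable states
  v0 = a.a.(b.0 + 0) ⊢ --a--▸ v1
  v1 = a.(b.0 + 0) ⊢ --a--▸ v2
  v2 = b.0 + 0 ⊢ --b--▸ v3
  v3 = 0 ⊢ ·
Coarsest stable partition (strong bisimilarity classes):
  B0 = {u0, v0}
  B1 = {u1, v1}
  B2 = {u2, v2}
  B3 = {u3, v3}
u0 ∈ B0, v0 ∈ B0 → same block
Bisimilar ⇒ trace-equivalent.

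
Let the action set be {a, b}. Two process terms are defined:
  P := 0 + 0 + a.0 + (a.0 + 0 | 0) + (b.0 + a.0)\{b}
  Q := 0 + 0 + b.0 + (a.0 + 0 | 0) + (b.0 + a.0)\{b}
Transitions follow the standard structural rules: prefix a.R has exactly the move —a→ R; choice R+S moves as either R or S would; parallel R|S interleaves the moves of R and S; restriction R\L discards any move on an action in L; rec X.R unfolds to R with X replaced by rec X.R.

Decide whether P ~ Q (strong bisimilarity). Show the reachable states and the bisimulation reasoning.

NO

P's transition system — 3 states:
  s0 = 0 + 0 + a.0 + (a.0 + 0 | 0) + (b.0 + a.0)\{b} :: —a→ s1, —a→ s2
  s1 = 0 :: (no moves)
  s2 = 0\{b} :: (no moves)
Q's transition system — 3 states:
  t0 = 0 + 0 + b.0 + (a.0 + 0 | 0) + (b.0 + a.0)\{b} :: —a→ t1, —a→ t2, —b→ t1
  t1 = 0 :: (no moves)
  t2 = 0\{b} :: (no moves)
Bisimilarity quotient blocks:
  B0 = {s0}
  B1 = {s1, s2, t1, t2}
  B2 = {t0}
s0 ∈ B0, t0 ∈ B2 → different blocks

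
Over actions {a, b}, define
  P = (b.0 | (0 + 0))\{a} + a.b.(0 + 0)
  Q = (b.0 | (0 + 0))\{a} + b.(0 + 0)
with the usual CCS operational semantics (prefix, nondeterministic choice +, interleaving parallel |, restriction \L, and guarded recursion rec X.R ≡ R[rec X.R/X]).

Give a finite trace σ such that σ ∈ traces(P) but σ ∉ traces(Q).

a

Reachable graph of P (4 states):
  s0 = (b.0 | (0 + 0))\{a} + a.b.(0 + 0) → ··a··> s1, ··b··> s2
  s1 = b.(0 + 0) → ··b··> s3
  s2 = (0 | (0 + 0))\{a} → stopped
  s3 = 0 + 0 → stopped
Reachable graph of Q (3 states):
  t0 = (b.0 | (0 + 0))\{a} + b.(0 + 0) → ··b··> t1, ··b··> t2
  t1 = (0 | (0 + 0))\{a} → stopped
  t2 = 0 + 0 → stopped
Run σ = ⟨a⟩ on P: start {s0}
  [1] a ⇒ {s1}
  — P admits the full trace.
Run σ = ⟨a⟩ on Q: start {t0}
  [1] a ⇒ ∅ (Q stuck)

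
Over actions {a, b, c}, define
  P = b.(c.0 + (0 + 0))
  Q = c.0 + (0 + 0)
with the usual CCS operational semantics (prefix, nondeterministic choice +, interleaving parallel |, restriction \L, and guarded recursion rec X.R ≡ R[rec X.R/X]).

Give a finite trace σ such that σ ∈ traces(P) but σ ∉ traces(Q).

LTS(P): 3 reachable states
  u0 = b.(c.0 + (0 + 0)) → ··b··> u1
  u1 = c.0 + (0 + 0) → ··c··> u2
  u2 = 0 → ∅
LTS(Q): 2 reachable states
  v0 = c.0 + (0 + 0) → ··c··> v1
  v1 = 0 → ∅
Executing b from P (initial set {u0}):
  [1] b ⇒ {u1}
  ✓ P
Executing b from Q (initial set {v0}):
  [1] b ⇒ ∅  — Q cannot continue

b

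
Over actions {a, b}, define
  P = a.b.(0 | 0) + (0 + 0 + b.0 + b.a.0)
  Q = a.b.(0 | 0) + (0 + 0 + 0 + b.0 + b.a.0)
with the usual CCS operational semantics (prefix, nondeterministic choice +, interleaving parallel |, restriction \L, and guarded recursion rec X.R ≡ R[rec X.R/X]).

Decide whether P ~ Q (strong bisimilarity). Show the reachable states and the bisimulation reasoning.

P ~ Q

LTS(P): 5 reachable states
  m0 = a.b.(0 | 0) + (0 + 0 + b.0 + b.a.0) ⊢ -a-> m1, -b-> m2, -b-> m3
  m1 = b.(0 | 0) ⊢ -b-> m4
  m2 = 0 ⊢ deadlocked
  m3 = a.0 ⊢ -a-> m2
  m4 = 0 | 0 ⊢ deadlocked
LTS(Q): 5 reachable states
  n0 = a.b.(0 | 0) + (0 + 0 + 0 + b.0 + b.a.0) ⊢ -a-> n1, -b-> n2, -b-> n3
  n1 = b.(0 | 0) ⊢ -b-> n4
  n2 = 0 ⊢ deadlocked
  n3 = a.0 ⊢ -a-> n2
  n4 = 0 | 0 ⊢ deadlocked
Coarsest stable partition (strong bisimilarity classes):
  B0 = {m0, n0}
  B1 = {m3, n3}
  B2 = {m2, m4, n2, n4}
  B3 = {m1, n1}
m0 ∈ B0, n0 ∈ B0 → same block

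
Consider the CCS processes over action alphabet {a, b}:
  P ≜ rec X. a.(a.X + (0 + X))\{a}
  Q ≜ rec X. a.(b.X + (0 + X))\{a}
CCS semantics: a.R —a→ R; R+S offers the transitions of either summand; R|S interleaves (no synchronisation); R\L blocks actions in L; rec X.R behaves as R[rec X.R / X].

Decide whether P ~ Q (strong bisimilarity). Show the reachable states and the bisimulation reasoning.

P ≁ Q

Reachable graph of P (2 states):
  m0 = rec X. a.(a.X + (0 + X))\{a} → —a→ m1
  m1 = (a.(rec X. a.(a.X + (0 + X))\{a}) + (0 + (rec X. a.(a.X + (0 + X))\{a})))\{a} → deadlocked
Reachable graph of Q (3 states):
  n0 = rec X. a.(b.X + (0 + X))\{a} → —a→ n1
  n1 = (b.(rec X. a.(b.X + (0 + X))\{a}) + (0 + (rec X. a.(b.X + (0 + X))\{a})))\{a} → —b→ n2
  n2 = (rec X. a.(b.X + (0 + X))\{a})\{a} → deadlocked
Bisimilarity quotient blocks:
  B0 = {m0}
  B1 = {m1, n2}
  B2 = {n0}
  B3 = {n1}
m0 ∈ B0, n0 ∈ B2 → different blocks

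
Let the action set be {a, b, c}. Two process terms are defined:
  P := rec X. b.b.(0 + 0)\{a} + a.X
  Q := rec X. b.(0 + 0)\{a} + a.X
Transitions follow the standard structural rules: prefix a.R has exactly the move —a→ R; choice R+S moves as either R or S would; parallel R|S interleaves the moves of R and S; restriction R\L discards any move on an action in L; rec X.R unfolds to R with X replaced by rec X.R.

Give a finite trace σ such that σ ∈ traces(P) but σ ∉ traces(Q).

bb

Reachable graph of P (3 states):
  m0 = rec X. b.b.(0 + 0)\{a} + a.X | --a--▸ m0, --b--▸ m1
  m1 = b.(0 + 0)\{a} | --b--▸ m2
  m2 = (0 + 0)\{a} | deadlocked
Reachable graph of Q (2 states):
  n0 = rec X. b.(0 + 0)\{a} + a.X | --a--▸ n0, --b--▸ n1
  n1 = (0 + 0)\{a} | deadlocked
Executing bb from P (initial set {m0}):
  step 1 (b): {m1}
  step 2 (b): {m2}
  P completes σ.
Executing bb from Q (initial set {n0}):
  step 1 (b): {n1}
  step 2 (b): ∅ (Q stuck)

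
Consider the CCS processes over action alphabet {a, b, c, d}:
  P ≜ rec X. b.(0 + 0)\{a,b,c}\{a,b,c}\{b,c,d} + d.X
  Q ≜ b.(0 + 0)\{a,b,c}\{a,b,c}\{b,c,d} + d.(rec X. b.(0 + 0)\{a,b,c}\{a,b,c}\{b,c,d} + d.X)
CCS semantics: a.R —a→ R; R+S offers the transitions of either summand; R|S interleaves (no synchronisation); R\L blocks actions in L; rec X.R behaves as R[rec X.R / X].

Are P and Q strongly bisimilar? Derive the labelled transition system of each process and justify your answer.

P's transition system — 2 states:
  p0 = rec X. b.(0 + 0)\{a,b,c}\{a,b,c}\{b,c,d} + d.X :: -b-> p1, -d-> p0
  p1 = (0 + 0)\{a,b,c}\{a,b,c}\{b,c,d} :: (no moves)
Q's transition system — 3 states:
  q0 = b.(0 + 0)\{a,b,c}\{a,b,c}\{b,c,d} + d.(rec X. b.(0 + 0)\{a,b,c}\{a,b,c}\{b,c,d} + d.X) :: -b-> q1, -d-> q2
  q1 = (0 + 0)\{a,b,c}\{a,b,c}\{b,c,d} :: (no moves)
  q2 = rec X. b.(0 + 0)\{a,b,c}\{a,b,c}\{b,c,d} + d.X :: -b-> q1, -d-> q2
Coarsest stable partition (strong bisimilarity classes):
  B0 = {p0, q0, q2}
  B1 = {p1, q1}
p0 ∈ B0, q0 ∈ B0 → same block

YES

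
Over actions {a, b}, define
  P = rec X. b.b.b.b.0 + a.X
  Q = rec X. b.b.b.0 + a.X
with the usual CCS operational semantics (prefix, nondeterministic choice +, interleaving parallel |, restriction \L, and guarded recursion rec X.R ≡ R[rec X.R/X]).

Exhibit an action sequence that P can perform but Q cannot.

bbbb

Reachable graph of P (5 states):
  s0 = rec X. b.b.b.b.0 + a.X | --a--▸ s0, --b--▸ s1
  s1 = b.b.b.0 | --b--▸ s2
  s2 = b.b.0 | --b--▸ s3
  s3 = b.0 | --b--▸ s4
  s4 = 0 | (no moves)
Reachable graph of Q (4 states):
  t0 = rec X. b.b.b.0 + a.X | --a--▸ t0, --b--▸ t1
  t1 = b.b.0 | --b--▸ t2
  t2 = b.0 | --b--▸ t3
  t3 = 0 | (no moves)
Trace ⟨bbbb⟩ through P, begin at {s0}:
  [1] b ⇒ {s1}
  [2] b ⇒ {s2}
  [3] b ⇒ {s3}
  [4] b ⇒ {s4}
  — P admits the full trace.
Trace ⟨bbbb⟩ through Q, begin at {t0}:
  [1] b ⇒ {t1}
  [2] b ⇒ {t2}
  [3] b ⇒ {t3}
  [4] b ⇒ ∅ (Q stuck)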